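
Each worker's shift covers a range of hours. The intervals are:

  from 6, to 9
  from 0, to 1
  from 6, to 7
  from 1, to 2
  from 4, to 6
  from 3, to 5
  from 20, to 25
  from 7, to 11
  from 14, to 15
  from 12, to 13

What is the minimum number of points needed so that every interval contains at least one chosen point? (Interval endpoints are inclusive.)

6

Sort by right endpoint; whenever an interval is uncovered, place a point at its right end.
By right end: [0,1]  [1,2]  [3,5]  [4,6]  [6,7]  [6,9]  [7,11]  [12,13]  [14,15]  [20,25]
[0,1] uncovered → point at 1; [3,5] uncovered → point at 5; [6,7] uncovered → point at 7; [12,13] uncovered → point at 13; [14,15] uncovered → point at 15; [20,25] uncovered → point at 25.
Points: 1, 5, 7, 13, 15, 25 (6 total).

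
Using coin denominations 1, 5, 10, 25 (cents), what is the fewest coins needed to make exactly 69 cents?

8

69 − 2×25→19 − 1×10→9 − 1×5→4 − 4×1→0
Total coins = 2 + 1 + 1 + 4 = 8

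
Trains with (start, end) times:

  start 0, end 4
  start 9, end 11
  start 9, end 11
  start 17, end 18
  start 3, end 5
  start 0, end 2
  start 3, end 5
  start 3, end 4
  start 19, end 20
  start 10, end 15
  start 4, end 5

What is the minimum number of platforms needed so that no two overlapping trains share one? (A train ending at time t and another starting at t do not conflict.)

4

The answer is the maximum number of intervals overlapping at any instant.
starts: [0, 0, 3, 3, 3, 4, 9, 9, 10, 17, 19]
ends:   [2, 4, 4, 5, 5, 5, 11, 11, 15, 18, 20]
s0→1 s0→2 e2→1 s3→2 s3→3 s3→4  — peak 4.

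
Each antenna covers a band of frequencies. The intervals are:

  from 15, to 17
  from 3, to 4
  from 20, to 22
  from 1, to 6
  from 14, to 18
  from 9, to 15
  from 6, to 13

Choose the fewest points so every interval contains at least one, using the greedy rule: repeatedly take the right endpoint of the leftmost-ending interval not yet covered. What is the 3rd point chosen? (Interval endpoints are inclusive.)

By right end: [3,4]  [1,6]  [6,13]  [9,15]  [15,17]  [14,18]  [20,22]
[3,4] uncovered → point at 4; [6,13] uncovered → point at 13; [15,17] uncovered → point at 17; [20,22] uncovered → point at 22.
Points: 4, 13, 17, 22 (4 total).

17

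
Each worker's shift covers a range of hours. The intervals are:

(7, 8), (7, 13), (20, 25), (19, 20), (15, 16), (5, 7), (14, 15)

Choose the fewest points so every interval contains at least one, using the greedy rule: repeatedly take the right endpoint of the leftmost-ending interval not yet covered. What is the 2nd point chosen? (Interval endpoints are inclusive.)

Process intervals by earliest right end; each time one isn't hit yet, stab at its right endpoint.
Sorted: [5,7] [7,8] [7,13] [14,15] [15,16] [19,20] [20,25]
{[5,7],[7,8],[7,13]} hit by 7; {[14,15],[15,16]} hit by 15; {[19,20],[20,25]} hit by 20.
Points: 7, 15, 20 (3 total).

15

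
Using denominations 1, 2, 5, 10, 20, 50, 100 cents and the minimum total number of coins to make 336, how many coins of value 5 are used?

Use the largest denomination that fits, subtract, and repeat.
336 = 3×100 + 1×20 + 1×10 + 1×5 + 1×1
Count of 5: 1

1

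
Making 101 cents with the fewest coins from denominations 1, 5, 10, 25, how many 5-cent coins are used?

Use the largest denomination that fits, subtract, and repeat.
101 = 4×25 + 1×1
Count of 5: 0

0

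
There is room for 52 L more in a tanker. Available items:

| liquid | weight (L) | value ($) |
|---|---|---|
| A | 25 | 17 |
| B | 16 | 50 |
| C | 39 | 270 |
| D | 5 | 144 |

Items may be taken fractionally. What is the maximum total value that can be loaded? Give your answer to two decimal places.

Order: D (144/5=28.80) > C (270/39=6.92) > B (50/16=3.12) > A (17/25=0.68)
Fill: take D (5 @ 144) → take C (39 @ 270) → take 8/16 of B → 25.00; 52/52 used.
Total value = 439.00

439.00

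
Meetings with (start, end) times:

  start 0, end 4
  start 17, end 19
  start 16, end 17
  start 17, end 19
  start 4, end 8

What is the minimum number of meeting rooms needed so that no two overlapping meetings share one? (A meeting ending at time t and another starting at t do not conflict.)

2

Count concurrent intervals with a sweep; the peak is the room count.
starts: [0, 4, 16, 17, 17]
ends:   [4, 8, 17, 19, 19]
s0→1 e4→0 s4→1 e8→0 s16→1 e17→0 s17→1 s17→2  — peak 2.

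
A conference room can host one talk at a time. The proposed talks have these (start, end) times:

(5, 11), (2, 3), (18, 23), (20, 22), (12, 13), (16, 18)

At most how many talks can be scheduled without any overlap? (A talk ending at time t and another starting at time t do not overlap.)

Greedy by earliest finish: after sorting by end time, pick each interval compatible with the last pick.
Sorted by end: (2,3)  (5,11)  (12,13)  (16,18)  (20,22)  (18,23)
take (2,3); take (5,11); take (12,13); take (16,18); take (20,22).
Selected 5 talks.

5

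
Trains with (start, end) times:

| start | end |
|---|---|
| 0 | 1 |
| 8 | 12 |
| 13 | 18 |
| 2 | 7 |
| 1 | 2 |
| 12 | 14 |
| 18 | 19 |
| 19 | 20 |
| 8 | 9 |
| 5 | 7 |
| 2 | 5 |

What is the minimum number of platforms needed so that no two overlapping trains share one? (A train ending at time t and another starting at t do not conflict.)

2

Count concurrent intervals with a sweep; the peak is the room count.
starts: [0, 1, 2, 2, 5, 8, 8, 12, 13, 18, 19]
ends:   [1, 2, 5, 7, 7, 9, 12, 14, 18, 19, 20]
s0→1 e1→0 s1→1 e2→0 s2→1 s2→2  — peak 2.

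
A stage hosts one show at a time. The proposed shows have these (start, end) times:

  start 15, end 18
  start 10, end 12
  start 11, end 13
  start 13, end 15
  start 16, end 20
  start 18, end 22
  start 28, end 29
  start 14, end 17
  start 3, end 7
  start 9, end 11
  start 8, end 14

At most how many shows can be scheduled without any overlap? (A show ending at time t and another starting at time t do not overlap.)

7

Sort by end time and greedily take each interval whose start is ≥ the last chosen end.
By end time: (3,7), (9,11), (10,12), (11,13), (8,14), (13,15), (14,17), (15,18), (16,20), (18,22), (28,29).
Pick (3,7); next start ≥ 7 → (9,11); next start ≥ 11 → (11,13); next start ≥ 13 → (13,15); next start ≥ 15 → (15,18); next start ≥ 18 → (18,22); next start ≥ 22 → (28,29).
Selected 7 shows.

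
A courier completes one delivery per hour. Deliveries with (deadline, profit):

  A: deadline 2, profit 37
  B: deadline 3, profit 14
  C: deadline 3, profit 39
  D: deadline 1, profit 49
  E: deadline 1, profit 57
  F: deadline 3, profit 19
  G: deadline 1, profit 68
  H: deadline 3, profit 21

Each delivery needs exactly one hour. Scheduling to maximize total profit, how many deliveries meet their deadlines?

Take jobs in profit order; each goes to the latest open slot no later than its deadline.
Profit order: G=68 E=57 D=49 C=39 A=37 H=21 F=19 B=14
Assign: G→slot 1, E skipped, D skipped, C→slot 3, A→slot 2, H skipped, F skipped, B skipped.
Slots: [1:G] [2:A] [3:C]
3 of 8 scheduled.

3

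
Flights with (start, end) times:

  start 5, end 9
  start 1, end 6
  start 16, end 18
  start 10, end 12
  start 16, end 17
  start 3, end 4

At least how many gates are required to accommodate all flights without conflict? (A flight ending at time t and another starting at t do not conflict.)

2

Count concurrent intervals with a sweep; the peak is the room count.
Events (time:±→running): 1:+→1 3:+→2 … peak 2.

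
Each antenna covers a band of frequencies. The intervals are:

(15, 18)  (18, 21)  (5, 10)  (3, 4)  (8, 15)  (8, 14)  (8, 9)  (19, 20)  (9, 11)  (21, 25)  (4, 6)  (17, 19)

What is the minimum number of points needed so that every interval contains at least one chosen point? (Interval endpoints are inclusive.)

Process intervals by earliest right end; each time one isn't hit yet, stab at its right endpoint.
Sorted: [3,4] [4,6] [8,9] [5,10] [9,11] [8,14] [8,15] [15,18] [17,19] [19,20] [18,21] [21,25]
{[3,4],[4,6]} hit by 4; {[8,9],[5,10],[9,11],[8,14],[8,15]} hit by 9; {[15,18],[17,19]} hit by 18; {[19,20],[18,21]} hit by 20; {[21,25]} hit by 25.
Points: 4, 9, 18, 20, 25 (5 total).

5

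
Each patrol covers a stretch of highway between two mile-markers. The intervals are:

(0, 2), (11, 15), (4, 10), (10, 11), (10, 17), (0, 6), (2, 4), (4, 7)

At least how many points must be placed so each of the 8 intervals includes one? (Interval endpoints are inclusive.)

3

Process intervals by earliest right end; each time one isn't hit yet, stab at its right endpoint.
By right end: [0,2]  [2,4]  [0,6]  [4,7]  [4,10]  [10,11]  [11,15]  [10,17]
[0,2] uncovered → point at 2; [4,7] uncovered → point at 7; [10,11] uncovered → point at 11.
Points: 2, 7, 11 (3 total).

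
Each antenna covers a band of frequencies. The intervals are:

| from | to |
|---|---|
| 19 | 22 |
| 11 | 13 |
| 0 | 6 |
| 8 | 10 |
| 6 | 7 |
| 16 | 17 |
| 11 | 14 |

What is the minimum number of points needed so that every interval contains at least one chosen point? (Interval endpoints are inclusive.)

Sort by right endpoint; whenever an interval is uncovered, place a point at its right end.
Sorted: [0,6] [6,7] [8,10] [11,13] [11,14] [16,17] [19,22]
{[0,6],[6,7]} hit by 6; {[8,10]} hit by 10; {[11,13],[11,14]} hit by 13; {[16,17]} hit by 17; {[19,22]} hit by 22.
Points: 6, 10, 13, 17, 22 (5 total).

5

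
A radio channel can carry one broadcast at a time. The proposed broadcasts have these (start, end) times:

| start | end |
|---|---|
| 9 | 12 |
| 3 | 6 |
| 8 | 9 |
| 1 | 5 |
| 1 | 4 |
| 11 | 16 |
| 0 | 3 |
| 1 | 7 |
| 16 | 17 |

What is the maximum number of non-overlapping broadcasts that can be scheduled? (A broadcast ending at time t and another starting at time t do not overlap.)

Sorted by end: (0,3)  (1,4)  (1,5)  (3,6)  (1,7)  (8,9)  (9,12)  (11,16)  (16,17)
take (0,3); skip (1,4); take (3,6); take (8,9); take (9,12); skip (11,16); take (16,17).
Selected 5 broadcasts.

5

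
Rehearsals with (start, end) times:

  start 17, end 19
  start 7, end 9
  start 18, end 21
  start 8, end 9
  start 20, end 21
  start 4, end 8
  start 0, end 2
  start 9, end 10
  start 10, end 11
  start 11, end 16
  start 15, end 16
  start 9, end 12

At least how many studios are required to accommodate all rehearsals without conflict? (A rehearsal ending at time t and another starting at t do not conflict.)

starts: [0, 4, 7, 8, 9, 9, 10, 11, 15, 17, 18, 20]
ends:   [2, 8, 9, 9, 10, 11, 12, 16, 16, 19, 21, 21]
s0→1 e2→0 s4→1 s7→2  — peak 2.

2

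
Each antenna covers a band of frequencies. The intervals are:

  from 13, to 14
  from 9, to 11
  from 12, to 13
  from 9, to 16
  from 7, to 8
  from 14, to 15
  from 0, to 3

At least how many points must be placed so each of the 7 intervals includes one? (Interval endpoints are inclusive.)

Sort by right endpoint; whenever an interval is uncovered, place a point at its right end.
Sorted: [0,3] [7,8] [9,11] [12,13] [13,14] [14,15] [9,16]
{[0,3]} hit by 3; {[7,8]} hit by 8; {[9,11]} hit by 11; {[12,13],[13,14]} hit by 13; {[14,15],[9,16]} hit by 15.
Points: 3, 8, 11, 13, 15 (5 total).

5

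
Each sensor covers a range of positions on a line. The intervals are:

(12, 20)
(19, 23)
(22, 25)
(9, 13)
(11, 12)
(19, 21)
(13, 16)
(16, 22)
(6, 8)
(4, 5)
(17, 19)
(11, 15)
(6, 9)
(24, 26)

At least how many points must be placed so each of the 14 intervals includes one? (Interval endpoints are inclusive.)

6

Sort by right endpoint; whenever an interval is uncovered, place a point at its right end.
By right end: [4,5]  [6,8]  [6,9]  [11,12]  [9,13]  [11,15]  [13,16]  [17,19]  [12,20]  [19,21]  [16,22]  [19,23]  [22,25]  [24,26]
[4,5] uncovered → point at 5; [6,8] uncovered → point at 8; [11,12] uncovered → point at 12; [13,16] uncovered → point at 16; [17,19] uncovered → point at 19; [22,25] uncovered → point at 25.
Points: 5, 8, 12, 16, 19, 25 (6 total).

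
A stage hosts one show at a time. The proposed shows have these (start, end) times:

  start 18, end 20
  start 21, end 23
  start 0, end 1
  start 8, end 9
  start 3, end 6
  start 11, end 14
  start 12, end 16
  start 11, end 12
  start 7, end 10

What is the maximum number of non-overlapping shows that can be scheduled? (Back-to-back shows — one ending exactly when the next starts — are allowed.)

7

Sorted by end: (0,1)  (3,6)  (8,9)  (7,10)  (11,12)  (11,14)  (12,16)  (18,20)  (21,23)
take (0,1); take (3,6); take (8,9); take (11,12); take (12,16); take (18,20); take (21,23).
Selected 7 shows.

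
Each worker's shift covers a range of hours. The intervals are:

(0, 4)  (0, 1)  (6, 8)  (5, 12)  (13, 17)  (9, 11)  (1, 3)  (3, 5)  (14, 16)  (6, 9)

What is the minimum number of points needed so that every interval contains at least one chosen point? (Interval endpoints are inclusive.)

5

Process intervals by earliest right end; each time one isn't hit yet, stab at its right endpoint.
Sorted: [0,1] [1,3] [0,4] [3,5] [6,8] [6,9] [9,11] [5,12] [14,16] [13,17]
{[0,1],[1,3],[0,4]} hit by 1; {[3,5]} hit by 5; {[6,8],[6,9]} hit by 8; {[9,11],[5,12]} hit by 11; {[14,16],[13,17]} hit by 16.
Points: 1, 5, 8, 11, 16 (5 total).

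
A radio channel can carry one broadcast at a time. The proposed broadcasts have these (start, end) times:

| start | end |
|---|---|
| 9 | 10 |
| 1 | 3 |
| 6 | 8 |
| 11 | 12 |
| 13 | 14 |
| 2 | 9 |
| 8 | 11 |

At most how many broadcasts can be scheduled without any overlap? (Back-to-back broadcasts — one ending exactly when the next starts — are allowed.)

Sorted by end: (1,3)  (6,8)  (2,9)  (9,10)  (8,11)  (11,12)  (13,14)
take (1,3); take (6,8); take (9,10); take (11,12); take (13,14).
Selected 5 broadcasts.

5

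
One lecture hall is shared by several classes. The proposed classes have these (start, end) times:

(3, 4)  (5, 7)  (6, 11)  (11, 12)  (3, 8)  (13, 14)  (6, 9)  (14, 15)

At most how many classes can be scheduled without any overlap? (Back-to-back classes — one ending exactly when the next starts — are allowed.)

5

Order by finish time; keep every interval that doesn't clash with the previous kept one.
Sorted by end: (3,4)  (5,7)  (3,8)  (6,9)  (6,11)  (11,12)  (13,14)  (14,15)
take (3,4); take (5,7); skip (3,8); skip (6,11); take (11,12); take (13,14); take (14,15).
Selected 5 classes.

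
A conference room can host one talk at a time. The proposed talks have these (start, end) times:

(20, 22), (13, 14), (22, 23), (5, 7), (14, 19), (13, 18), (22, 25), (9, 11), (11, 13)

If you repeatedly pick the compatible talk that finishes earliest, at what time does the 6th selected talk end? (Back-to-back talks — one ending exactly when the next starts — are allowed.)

22

Greedy by earliest finish: after sorting by end time, pick each interval compatible with the last pick.
Sorted by end: (5,7)  (9,11)  (11,13)  (13,14)  (13,18)  (14,19)  (20,22)  (22,23)  (22,25)
take (5,7); take (9,11); take (11,13); take (13,14); take (14,19); take (20,22); take (22,23).
Selected: (5,7) (9,11) (11,13) (13,14) (14,19) (20,22) (22,23)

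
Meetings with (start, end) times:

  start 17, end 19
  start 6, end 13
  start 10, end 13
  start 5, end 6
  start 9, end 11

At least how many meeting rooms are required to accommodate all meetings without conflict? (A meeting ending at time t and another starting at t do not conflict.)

3

Count concurrent intervals with a sweep; the peak is the room count.
Events (time:±→running): 5:+→1 6:-→0 6:+→1 9:+→2 10:+→3 … peak 3.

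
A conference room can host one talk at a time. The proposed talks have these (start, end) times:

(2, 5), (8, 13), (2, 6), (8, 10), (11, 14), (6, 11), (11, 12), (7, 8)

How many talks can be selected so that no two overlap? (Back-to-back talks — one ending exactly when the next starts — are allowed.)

4

Sorted by end: (2,5)  (2,6)  (7,8)  (8,10)  (6,11)  (11,12)  (8,13)  (11,14)
take (2,5); take (7,8); take (8,10); take (11,12); skip (11,14).
Selected 4 talks.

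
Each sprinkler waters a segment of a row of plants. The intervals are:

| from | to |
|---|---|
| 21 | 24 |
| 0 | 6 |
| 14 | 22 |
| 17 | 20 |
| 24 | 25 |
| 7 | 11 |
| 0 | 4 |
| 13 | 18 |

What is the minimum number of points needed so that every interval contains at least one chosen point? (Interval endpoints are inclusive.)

4

Sorted: [0,4] [0,6] [7,11] [13,18] [17,20] [14,22] [21,24] [24,25]
{[0,4],[0,6]} hit by 4; {[7,11]} hit by 11; {[13,18],[17,20],[14,22]} hit by 18; {[21,24],[24,25]} hit by 24.
Points: 4, 11, 18, 24 (4 total).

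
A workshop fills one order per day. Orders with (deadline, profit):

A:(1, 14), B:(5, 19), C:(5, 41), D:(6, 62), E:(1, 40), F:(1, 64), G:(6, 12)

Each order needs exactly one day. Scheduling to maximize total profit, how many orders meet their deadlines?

Profit order: F=64 D=62 C=41 E=40 B=19 A=14 G=12
Assign: F→slot 1, D→slot 6, C→slot 5, E skipped, B→slot 4, A skipped, G→slot 3.
Slots: [1:F] [3:G] [4:B] [5:C] [6:D]
5 of 7 scheduled.

5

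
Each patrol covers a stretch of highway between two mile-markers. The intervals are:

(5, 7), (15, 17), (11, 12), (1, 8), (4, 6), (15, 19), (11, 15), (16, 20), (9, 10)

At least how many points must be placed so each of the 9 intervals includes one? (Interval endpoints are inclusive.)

4

Sorted: [4,6] [5,7] [1,8] [9,10] [11,12] [11,15] [15,17] [15,19] [16,20]
{[4,6],[5,7],[1,8]} hit by 6; {[9,10]} hit by 10; {[11,12],[11,15]} hit by 12; {[15,17],[15,19],[16,20]} hit by 17.
Points: 6, 10, 12, 17 (4 total).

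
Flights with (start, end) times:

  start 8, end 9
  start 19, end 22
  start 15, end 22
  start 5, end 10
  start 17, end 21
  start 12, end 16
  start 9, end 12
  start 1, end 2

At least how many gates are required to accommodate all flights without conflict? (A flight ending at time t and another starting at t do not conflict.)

3

starts: [1, 5, 8, 9, 12, 15, 17, 19]
ends:   [2, 9, 10, 12, 16, 21, 22, 22]
s1→1 e2→0 s5→1 s8→2 e9→1 s9→2 e10→1 e12→0 s12→1 s15→2 e16→1 s17→2 s19→3  — peak 3.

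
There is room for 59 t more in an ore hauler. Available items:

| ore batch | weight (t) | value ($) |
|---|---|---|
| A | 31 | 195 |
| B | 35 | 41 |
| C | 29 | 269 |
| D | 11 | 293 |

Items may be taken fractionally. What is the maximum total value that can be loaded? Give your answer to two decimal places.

681.52

Sort by value per unit weight and fill in that order.
Order: D (293/11=26.64) > C (269/29=9.28) > A (195/31=6.29) > B (41/35=1.17)
Fill: take D (11 @ 293) → take C (29 @ 269) → take 19/31 of A → 119.52; 59/59 used.
Total value = 681.52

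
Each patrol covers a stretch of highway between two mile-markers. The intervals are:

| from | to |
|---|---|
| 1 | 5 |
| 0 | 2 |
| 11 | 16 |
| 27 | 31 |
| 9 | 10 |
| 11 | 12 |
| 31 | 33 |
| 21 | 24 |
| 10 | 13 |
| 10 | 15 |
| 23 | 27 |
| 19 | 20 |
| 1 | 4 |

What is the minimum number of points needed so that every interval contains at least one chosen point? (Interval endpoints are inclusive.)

Sort by right endpoint; whenever an interval is uncovered, place a point at its right end.
Sorted: [0,2] [1,4] [1,5] [9,10] [11,12] [10,13] [10,15] [11,16] [19,20] [21,24] [23,27] [27,31] [31,33]
{[0,2],[1,4],[1,5]} hit by 2; {[9,10]} hit by 10; {[11,12],[10,13],[10,15],[11,16]} hit by 12; {[19,20]} hit by 20; {[21,24],[23,27]} hit by 24; {[27,31],[31,33]} hit by 31.
Points: 2, 10, 12, 20, 24, 31 (6 total).

6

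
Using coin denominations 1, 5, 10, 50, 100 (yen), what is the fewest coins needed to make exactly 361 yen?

Greedy: take as many of the largest coin as possible, then repeat with the remainder.
361 = 3×100 + 1×50 + 1×10 + 1×1
Total coins = 3 + 1 + 1 + 1 = 6

6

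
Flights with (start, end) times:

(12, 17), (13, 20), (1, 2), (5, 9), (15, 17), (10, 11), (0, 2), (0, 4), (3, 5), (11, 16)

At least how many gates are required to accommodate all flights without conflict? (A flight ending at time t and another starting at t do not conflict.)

Events (time:±→running): 0:+→1 0:+→2 1:+→3 2:-→2 2:-→1 3:+→2 4:-→1 5:-→0 5:+→1 9:-→0 10:+→1 11:-→0 11:+→1 12:+→2 13:+→3 15:+→4 … peak 4.

4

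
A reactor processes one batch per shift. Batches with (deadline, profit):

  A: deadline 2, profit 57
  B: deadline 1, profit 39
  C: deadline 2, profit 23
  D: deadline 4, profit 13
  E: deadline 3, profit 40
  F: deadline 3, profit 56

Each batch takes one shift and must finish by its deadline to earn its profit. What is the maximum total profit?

Sort by profit descending; place each in the latest free slot ≤ its deadline.
By profit: A(d2,57), F(d3,56), E(d3,40), B(d1,39), C(d2,23), D(d4,13)
A→slot 2; F→slot 3; E→slot 1; B skipped; C skipped; D→slot 4.
Profit = 40 + 57 + 56 + 13 = 166

166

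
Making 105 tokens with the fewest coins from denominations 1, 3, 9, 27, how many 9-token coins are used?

105 − 3×27→24 − 2×9→6 − 2×3→0
Count of 9: 2

2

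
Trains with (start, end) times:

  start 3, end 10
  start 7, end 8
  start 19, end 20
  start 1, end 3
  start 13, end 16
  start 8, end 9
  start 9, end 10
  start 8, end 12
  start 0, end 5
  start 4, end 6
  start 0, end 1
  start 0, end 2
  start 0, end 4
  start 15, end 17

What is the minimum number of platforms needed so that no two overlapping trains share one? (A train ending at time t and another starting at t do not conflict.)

4

Count concurrent intervals with a sweep; the peak is the room count.
starts: [0, 0, 0, 0, 1, 3, 4, 7, 8, 8, 9, 13, 15, 19]
ends:   [1, 2, 3, 4, 5, 6, 8, 9, 10, 10, 12, 16, 17, 20]
s0→1 s0→2 s0→3 s0→4  — peak 4.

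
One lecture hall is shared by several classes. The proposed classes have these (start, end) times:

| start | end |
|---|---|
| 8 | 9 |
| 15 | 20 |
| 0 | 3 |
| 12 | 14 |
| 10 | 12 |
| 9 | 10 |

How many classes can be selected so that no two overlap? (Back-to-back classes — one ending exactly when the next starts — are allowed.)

Order by finish time; keep every interval that doesn't clash with the previous kept one.
By end time: (0,3), (8,9), (9,10), (10,12), (12,14), (15,20).
Pick (0,3); next start ≥ 3 → (8,9); next start ≥ 9 → (9,10); next start ≥ 10 → (10,12); next start ≥ 12 → (12,14); next start ≥ 14 → (15,20).
Selected 6 classes.

6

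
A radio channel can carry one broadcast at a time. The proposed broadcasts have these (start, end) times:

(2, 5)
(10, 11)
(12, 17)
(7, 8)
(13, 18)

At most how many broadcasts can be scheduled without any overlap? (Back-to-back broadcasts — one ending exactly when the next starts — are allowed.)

4

By end time: (2,5), (7,8), (10,11), (12,17), (13,18).
Pick (2,5); next start ≥ 5 → (7,8); next start ≥ 8 → (10,11); next start ≥ 11 → (12,17).
Selected 4 broadcasts.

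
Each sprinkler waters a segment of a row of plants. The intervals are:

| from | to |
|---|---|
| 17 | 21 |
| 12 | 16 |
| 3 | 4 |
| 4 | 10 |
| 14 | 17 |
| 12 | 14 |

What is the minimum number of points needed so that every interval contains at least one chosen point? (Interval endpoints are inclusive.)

Process intervals by earliest right end; each time one isn't hit yet, stab at its right endpoint.
By right end: [3,4]  [4,10]  [12,14]  [12,16]  [14,17]  [17,21]
[3,4] uncovered → point at 4; [12,14] uncovered → point at 14; [17,21] uncovered → point at 21.
Points: 4, 14, 21 (3 total).

3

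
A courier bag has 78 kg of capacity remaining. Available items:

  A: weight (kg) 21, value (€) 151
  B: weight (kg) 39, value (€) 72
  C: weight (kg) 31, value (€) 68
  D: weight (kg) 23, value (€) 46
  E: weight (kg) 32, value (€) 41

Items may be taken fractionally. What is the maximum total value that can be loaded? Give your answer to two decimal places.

270.54

Order: A (151/21=7.19) > C (68/31=2.19) > D (46/23=2.00) > B (72/39=1.85) > E (41/32=1.28)
Fill: take A (21 @ 151) → take C (31 @ 68) → take D (23 @ 46) → take 3/39 of B → 5.54; 78/78 used.
Total value = 270.54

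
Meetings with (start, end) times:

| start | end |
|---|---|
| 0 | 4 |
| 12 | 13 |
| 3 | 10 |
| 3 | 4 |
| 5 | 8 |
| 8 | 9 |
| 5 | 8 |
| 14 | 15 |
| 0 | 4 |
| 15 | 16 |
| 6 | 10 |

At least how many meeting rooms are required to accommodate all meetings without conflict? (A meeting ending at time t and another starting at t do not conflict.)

4

Count concurrent intervals with a sweep; the peak is the room count.
starts: [0, 0, 3, 3, 5, 5, 6, 8, 12, 14, 15]
ends:   [4, 4, 4, 8, 8, 9, 10, 10, 13, 15, 16]
s0→1 s0→2 s3→3 s3→4  — peak 4.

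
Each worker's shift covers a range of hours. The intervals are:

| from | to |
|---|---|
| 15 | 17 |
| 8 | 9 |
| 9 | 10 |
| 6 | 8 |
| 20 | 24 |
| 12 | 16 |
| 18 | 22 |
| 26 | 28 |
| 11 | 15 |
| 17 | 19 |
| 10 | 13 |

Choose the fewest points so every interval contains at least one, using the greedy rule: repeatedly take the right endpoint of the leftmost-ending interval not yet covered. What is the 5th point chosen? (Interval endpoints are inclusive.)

Process intervals by earliest right end; each time one isn't hit yet, stab at its right endpoint.
By right end: [6,8]  [8,9]  [9,10]  [10,13]  [11,15]  [12,16]  [15,17]  [17,19]  [18,22]  [20,24]  [26,28]
[6,8] uncovered → point at 8; [9,10] uncovered → point at 10; [11,15] uncovered → point at 15; [17,19] uncovered → point at 19; [20,24] uncovered → point at 24; [26,28] uncovered → point at 28.
Points: 8, 10, 15, 19, 24, 28 (6 total).

24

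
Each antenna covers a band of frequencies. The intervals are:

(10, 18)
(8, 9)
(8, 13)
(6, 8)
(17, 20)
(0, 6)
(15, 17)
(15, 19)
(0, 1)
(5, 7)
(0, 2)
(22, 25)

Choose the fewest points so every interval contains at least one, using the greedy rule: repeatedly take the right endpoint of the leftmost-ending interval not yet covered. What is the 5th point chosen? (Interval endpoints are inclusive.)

Sort by right endpoint; whenever an interval is uncovered, place a point at its right end.
Sorted: [0,1] [0,2] [0,6] [5,7] [6,8] [8,9] [8,13] [15,17] [10,18] [15,19] [17,20] [22,25]
{[0,1],[0,2],[0,6]} hit by 1; {[5,7],[6,8]} hit by 7; {[8,9],[8,13]} hit by 9; {[15,17],[10,18],[15,19],[17,20]} hit by 17; {[22,25]} hit by 25.
Points: 1, 7, 9, 17, 25 (5 total).

25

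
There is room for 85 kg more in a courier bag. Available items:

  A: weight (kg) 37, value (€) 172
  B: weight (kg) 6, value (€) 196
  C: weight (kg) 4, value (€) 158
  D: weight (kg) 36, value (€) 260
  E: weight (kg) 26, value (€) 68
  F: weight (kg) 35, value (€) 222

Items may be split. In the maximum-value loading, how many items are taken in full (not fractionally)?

4

Order: C (158/4=39.50) > B (196/6=32.67) > D (260/36=7.22) > F (222/35=6.34) > A (172/37=4.65) > E (68/26=2.62)
Fill: take C (4 @ 158) → take B (6 @ 196) → take D (36 @ 260) → take F (35 @ 222) → take 4/37 of A → 18.59; 85/85 used.
4 item(s) taken whole; one partial (take 4/37 of A).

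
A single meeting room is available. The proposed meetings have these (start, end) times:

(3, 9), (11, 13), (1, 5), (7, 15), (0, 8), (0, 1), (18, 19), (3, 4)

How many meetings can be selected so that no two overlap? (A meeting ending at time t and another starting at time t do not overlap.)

Sorted by end: (0,1)  (3,4)  (1,5)  (0,8)  (3,9)  (11,13)  (7,15)  (18,19)
take (0,1); take (3,4); skip (0,8); take (11,13); skip (7,15); take (18,19).
Selected 4 meetings.

4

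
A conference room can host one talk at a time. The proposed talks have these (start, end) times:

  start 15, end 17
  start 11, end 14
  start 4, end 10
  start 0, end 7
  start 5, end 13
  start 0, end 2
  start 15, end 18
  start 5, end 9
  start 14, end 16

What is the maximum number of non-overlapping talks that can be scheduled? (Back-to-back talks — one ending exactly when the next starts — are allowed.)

4

Greedy by earliest finish: after sorting by end time, pick each interval compatible with the last pick.
Sorted by end: (0,2)  (0,7)  (5,9)  (4,10)  (5,13)  (11,14)  (14,16)  (15,17)  (15,18)
take (0,2); skip (0,7); take (5,9); take (11,14); take (14,16); skip (15,18).
Selected 4 talks.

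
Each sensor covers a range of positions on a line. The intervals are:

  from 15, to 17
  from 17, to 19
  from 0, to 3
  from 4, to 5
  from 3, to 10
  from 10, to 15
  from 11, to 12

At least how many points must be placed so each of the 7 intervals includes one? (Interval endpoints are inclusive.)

Sort by right endpoint; whenever an interval is uncovered, place a point at its right end.
By right end: [0,3]  [4,5]  [3,10]  [11,12]  [10,15]  [15,17]  [17,19]
[0,3] uncovered → point at 3; [4,5] uncovered → point at 5; [11,12] uncovered → point at 12; [15,17] uncovered → point at 17.
Points: 3, 5, 12, 17 (4 total).

4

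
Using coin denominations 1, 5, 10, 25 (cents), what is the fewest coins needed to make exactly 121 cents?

7

Greedy: take as many of the largest coin as possible, then repeat with the remainder.
121 − 4×25→21 − 2×10→1 − 1×1→0
Total coins = 4 + 2 + 1 = 7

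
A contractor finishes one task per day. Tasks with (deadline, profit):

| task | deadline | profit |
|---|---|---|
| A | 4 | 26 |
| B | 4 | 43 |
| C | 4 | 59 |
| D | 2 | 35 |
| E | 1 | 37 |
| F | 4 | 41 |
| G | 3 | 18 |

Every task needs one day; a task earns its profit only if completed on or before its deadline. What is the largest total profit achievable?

By profit: C(d4,59), B(d4,43), F(d4,41), E(d1,37), D(d2,35), A(d4,26), G(d3,18)
C→slot 4; B→slot 3; F→slot 2; E→slot 1; D skipped; A skipped; G skipped.
Profit = 37 + 41 + 43 + 59 = 180

180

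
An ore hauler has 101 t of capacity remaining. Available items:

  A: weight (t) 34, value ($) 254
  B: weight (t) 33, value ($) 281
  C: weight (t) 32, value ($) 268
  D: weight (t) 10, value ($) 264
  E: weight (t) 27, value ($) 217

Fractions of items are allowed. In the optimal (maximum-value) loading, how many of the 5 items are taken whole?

3

Sort by value per unit weight and fill in that order.
Order: D (264/10=26.40) > B (281/33=8.52) > C (268/32=8.38) > E (217/27=8.04) > A (254/34=7.47)
Fill: take D (10 @ 264) → take B (33 @ 281) → take C (32 @ 268) → take 26/27 of E → 208.96; 101/101 used.
3 item(s) taken whole; one partial (take 26/27 of E).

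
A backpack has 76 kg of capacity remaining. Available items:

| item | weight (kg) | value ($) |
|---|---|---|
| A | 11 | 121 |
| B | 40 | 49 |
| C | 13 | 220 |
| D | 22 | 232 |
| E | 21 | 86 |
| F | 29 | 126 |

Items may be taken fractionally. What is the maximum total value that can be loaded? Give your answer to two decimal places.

703.10

Sort by value per unit weight and fill in that order.
Order: C (220/13=16.92) > A (121/11=11.00) > D (232/22=10.55) > F (126/29=4.34) > E (86/21=4.10) > B (49/40=1.23)
Fill: take C (13 @ 220) → take A (11 @ 121) → take D (22 @ 232) → take F (29 @ 126) → take 1/21 of E → 4.10; 76/76 used.
Total value = 703.10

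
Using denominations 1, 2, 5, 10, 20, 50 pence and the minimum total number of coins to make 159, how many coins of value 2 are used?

2

159 = 3×50 + 1×5 + 2×2
Count of 2: 2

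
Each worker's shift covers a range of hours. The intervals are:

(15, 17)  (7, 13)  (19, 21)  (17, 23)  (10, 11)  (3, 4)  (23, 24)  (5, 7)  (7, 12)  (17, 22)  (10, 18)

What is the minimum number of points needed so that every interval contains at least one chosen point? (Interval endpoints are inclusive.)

Process intervals by earliest right end; each time one isn't hit yet, stab at its right endpoint.
Sorted: [3,4] [5,7] [10,11] [7,12] [7,13] [15,17] [10,18] [19,21] [17,22] [17,23] [23,24]
{[3,4]} hit by 4; {[5,7]} hit by 7; {[10,11],[7,12],[7,13]} hit by 11; {[15,17],[10,18]} hit by 17; {[19,21],[17,22],[17,23]} hit by 21; {[23,24]} hit by 24.
Points: 4, 7, 11, 17, 21, 24 (6 total).

6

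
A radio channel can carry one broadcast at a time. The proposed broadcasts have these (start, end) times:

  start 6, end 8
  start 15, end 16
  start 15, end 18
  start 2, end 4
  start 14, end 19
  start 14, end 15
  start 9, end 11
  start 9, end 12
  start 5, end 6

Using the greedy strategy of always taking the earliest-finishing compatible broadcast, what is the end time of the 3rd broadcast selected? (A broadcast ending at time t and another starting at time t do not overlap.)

8

By end time: (2,4), (5,6), (6,8), (9,11), (9,12), (14,15), (15,16), (15,18), (14,19).
Pick (2,4); next start ≥ 4 → (5,6); next start ≥ 6 → (6,8); next start ≥ 8 → (9,11); next start ≥ 11 → (14,15); next start ≥ 15 → (15,16).
Selected: (2,4) (5,6) (6,8) (9,11) (14,15) (15,16)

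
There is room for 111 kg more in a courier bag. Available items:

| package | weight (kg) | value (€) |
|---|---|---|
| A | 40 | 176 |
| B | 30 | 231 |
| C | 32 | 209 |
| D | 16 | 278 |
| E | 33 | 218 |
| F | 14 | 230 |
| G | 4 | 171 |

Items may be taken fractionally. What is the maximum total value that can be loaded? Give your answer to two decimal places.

1219.44

Greedy by value/weight ratio, highest first.
Order: G (171/4=42.75) > D (278/16=17.38) > F (230/14=16.43) > B (231/30=7.70) > E (218/33=6.61) > C (209/32=6.53) > A (176/40=4.40)
Fill: take G (4 @ 171) → take D (16 @ 278) → take F (14 @ 230) → take B (30 @ 231) → take E (33 @ 218) → take 14/32 of C → 91.44; 111/111 used.
Total value = 1219.44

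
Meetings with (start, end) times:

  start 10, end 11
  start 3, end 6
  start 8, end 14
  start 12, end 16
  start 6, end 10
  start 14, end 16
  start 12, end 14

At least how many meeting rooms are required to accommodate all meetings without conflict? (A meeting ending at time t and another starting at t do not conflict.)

3

The answer is the maximum number of intervals overlapping at any instant.
Events (time:±→running): 3:+→1 6:-→0 6:+→1 8:+→2 10:-→1 10:+→2 11:-→1 12:+→2 12:+→3 … peak 3.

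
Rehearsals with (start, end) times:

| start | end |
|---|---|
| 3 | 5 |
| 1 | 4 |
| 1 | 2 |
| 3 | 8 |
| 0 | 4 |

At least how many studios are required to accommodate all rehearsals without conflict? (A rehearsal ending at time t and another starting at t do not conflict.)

4

Count concurrent intervals with a sweep; the peak is the room count.
Events (time:±→running): 0:+→1 1:+→2 1:+→3 2:-→2 3:+→3 3:+→4 … peak 4.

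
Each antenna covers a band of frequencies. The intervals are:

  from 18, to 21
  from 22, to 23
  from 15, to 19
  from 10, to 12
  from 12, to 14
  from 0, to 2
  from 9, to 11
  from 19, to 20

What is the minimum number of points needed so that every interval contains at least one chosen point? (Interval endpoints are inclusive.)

Sort by right endpoint; whenever an interval is uncovered, place a point at its right end.
By right end: [0,2]  [9,11]  [10,12]  [12,14]  [15,19]  [19,20]  [18,21]  [22,23]
[0,2] uncovered → point at 2; [9,11] uncovered → point at 11; [12,14] uncovered → point at 14; [15,19] uncovered → point at 19; [22,23] uncovered → point at 23.
Points: 2, 11, 14, 19, 23 (5 total).

5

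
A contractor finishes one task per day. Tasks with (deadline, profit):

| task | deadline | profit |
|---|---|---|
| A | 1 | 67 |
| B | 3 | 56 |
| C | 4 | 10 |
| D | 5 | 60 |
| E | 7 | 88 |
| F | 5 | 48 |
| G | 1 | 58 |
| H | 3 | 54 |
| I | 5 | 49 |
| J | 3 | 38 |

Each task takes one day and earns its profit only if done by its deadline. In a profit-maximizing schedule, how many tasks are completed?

By profit: E(d7,88), A(d1,67), D(d5,60), G(d1,58), B(d3,56), H(d3,54), I(d5,49), F(d5,48), J(d3,38), C(d4,10)
E→slot 7; A→slot 1; D→slot 5; G skipped; B→slot 3; H→slot 2; I→slot 4; F skipped; J skipped; C skipped.
6 of 10 scheduled.

6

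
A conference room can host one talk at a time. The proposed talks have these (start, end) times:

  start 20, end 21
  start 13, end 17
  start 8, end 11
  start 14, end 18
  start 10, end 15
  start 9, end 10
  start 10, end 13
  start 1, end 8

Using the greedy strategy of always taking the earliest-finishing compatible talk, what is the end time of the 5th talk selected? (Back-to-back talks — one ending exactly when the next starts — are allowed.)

Order by finish time; keep every interval that doesn't clash with the previous kept one.
Sorted by end: (1,8)  (9,10)  (8,11)  (10,13)  (10,15)  (13,17)  (14,18)  (20,21)
take (1,8); take (9,10); skip (8,11); take (10,13); skip (10,15); take (13,17); take (20,21).
Selected: (1,8) (9,10) (10,13) (13,17) (20,21)

21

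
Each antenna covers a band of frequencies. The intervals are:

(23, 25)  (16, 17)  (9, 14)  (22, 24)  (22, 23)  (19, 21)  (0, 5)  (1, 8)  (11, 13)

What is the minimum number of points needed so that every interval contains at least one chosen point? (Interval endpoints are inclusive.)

5

Sort by right endpoint; whenever an interval is uncovered, place a point at its right end.
By right end: [0,5]  [1,8]  [11,13]  [9,14]  [16,17]  [19,21]  [22,23]  [22,24]  [23,25]
[0,5] uncovered → point at 5; [11,13] uncovered → point at 13; [16,17] uncovered → point at 17; [19,21] uncovered → point at 21; [22,23] uncovered → point at 23.
Points: 5, 13, 17, 21, 23 (5 total).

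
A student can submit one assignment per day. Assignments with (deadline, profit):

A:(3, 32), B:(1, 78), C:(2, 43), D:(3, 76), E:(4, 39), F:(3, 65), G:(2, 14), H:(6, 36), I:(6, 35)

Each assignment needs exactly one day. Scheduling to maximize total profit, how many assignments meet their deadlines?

6

Profit order: B=78 D=76 F=65 C=43 E=39 H=36 I=35 A=32 G=14
Assign: B→slot 1, D→slot 3, F→slot 2, C skipped, E→slot 4, H→slot 6, I→slot 5, A skipped, G skipped.
Slots: [1:B] [2:F] [3:D] [4:E] [5:I] [6:H]
6 of 9 scheduled.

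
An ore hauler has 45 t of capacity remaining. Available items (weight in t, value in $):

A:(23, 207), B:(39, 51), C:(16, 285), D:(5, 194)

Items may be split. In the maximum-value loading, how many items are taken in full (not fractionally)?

Ratios (sorted): D 38.80, C 17.81, A 9.00, B 1.31
take D (5 @ 194); take C (16 @ 285); take A (23 @ 207); take 1/39 of B → 1.31. Capacity used 45/45.
3 item(s) taken whole; one partial (take 1/39 of B).

3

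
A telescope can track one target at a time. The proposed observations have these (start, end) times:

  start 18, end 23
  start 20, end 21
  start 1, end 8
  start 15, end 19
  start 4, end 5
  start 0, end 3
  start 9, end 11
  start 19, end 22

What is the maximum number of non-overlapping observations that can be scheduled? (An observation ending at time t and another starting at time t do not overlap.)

Sort by end time and greedily take each interval whose start is ≥ the last chosen end.
Sorted by end: (0,3)  (4,5)  (1,8)  (9,11)  (15,19)  (20,21)  (19,22)  (18,23)
take (0,3); take (4,5); take (9,11); take (15,19); take (20,21); skip (19,22).
Selected 5 observations.

5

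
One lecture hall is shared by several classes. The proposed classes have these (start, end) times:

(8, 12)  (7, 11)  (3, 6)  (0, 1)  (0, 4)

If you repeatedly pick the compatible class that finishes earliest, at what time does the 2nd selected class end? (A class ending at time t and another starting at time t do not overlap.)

6

Sorted by end: (0,1)  (0,4)  (3,6)  (7,11)  (8,12)
take (0,1); take (3,6); take (7,11).
Selected: (0,1) (3,6) (7,11)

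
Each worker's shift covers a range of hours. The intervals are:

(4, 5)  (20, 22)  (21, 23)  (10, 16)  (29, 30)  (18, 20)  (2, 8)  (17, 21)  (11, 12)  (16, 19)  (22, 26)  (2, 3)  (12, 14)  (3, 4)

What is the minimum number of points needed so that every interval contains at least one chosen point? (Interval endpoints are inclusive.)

6

Sort by right endpoint; whenever an interval is uncovered, place a point at its right end.
By right end: [2,3]  [3,4]  [4,5]  [2,8]  [11,12]  [12,14]  [10,16]  [16,19]  [18,20]  [17,21]  [20,22]  [21,23]  [22,26]  [29,30]
[2,3] uncovered → point at 3; [4,5] uncovered → point at 5; [11,12] uncovered → point at 12; [16,19] uncovered → point at 19; [20,22] uncovered → point at 22; [29,30] uncovered → point at 30.
Points: 3, 5, 12, 19, 22, 30 (6 total).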